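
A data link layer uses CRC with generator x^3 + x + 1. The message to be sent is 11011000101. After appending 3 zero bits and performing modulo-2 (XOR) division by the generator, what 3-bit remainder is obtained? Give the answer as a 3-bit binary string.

Append 3 zeros: 11011000101000. Divide by 1011 (XOR where the leading bit is 1):
  pos 0: 1101 XOR 1011 = 0110
  pos 1: 1101 XOR 1011 = 0110
  pos 2: 1100 XOR 1011 = 0111
  pos 3: 1110 XOR 1011 = 0101
  pos 4: 1010 XOR 1011 = 0001
  pos 7: 1101 XOR 1011 = 0110
  pos 8: 1100 XOR 1011 = 0111
  pos 9: 1110 XOR 1011 = 0101
  pos 10: 1010 XOR 1011 = 0001
Remainder (last 3 bits) = 001. This is the CRC / FCS.

001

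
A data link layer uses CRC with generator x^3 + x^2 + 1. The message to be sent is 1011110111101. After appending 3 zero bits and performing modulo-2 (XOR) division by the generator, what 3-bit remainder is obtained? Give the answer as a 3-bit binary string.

Append 3 zeros: 1011110111101000. Divide by 1101 (XOR where the leading bit is 1):
  pos 0: 1011 XOR 1101 = 0110
  pos 1: 1101 XOR 1101 = 0000
  pos 5: 1011 XOR 1101 = 0110
  pos 6: 1101 XOR 1101 = 0000
  pos 10: 1010 XOR 1101 = 0111
  pos 11: 1110 XOR 1101 = 0011
Remainder (last 3 bits) = 110. This is the CRC / FCS.

110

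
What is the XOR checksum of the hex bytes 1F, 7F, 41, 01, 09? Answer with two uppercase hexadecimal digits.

29

XOR the bytes together:
  start with 0x1F
  0x1F ⊕ 0x7F = 0x60
  0x60 ⊕ 0x41 = 0x21
  0x21 ⊕ 0x01 = 0x20
  0x20 ⊕ 0x09 = 0x29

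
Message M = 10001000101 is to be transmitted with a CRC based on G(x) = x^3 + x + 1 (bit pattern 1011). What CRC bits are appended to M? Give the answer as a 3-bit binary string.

Append 3 zeros: 10001000101000. Divide by 1011 (XOR where the leading bit is 1):
  pos 0: 1000 XOR 1011 = 0011
  pos 2: 1110 XOR 1011 = 0101
  pos 3: 1010 XOR 1011 = 0001
  pos 6: 1010 XOR 1011 = 0001
  pos 9: 1100 XOR 1011 = 0111
  pos 10: 1110 XOR 1011 = 0101
Remainder (last 3 bits) = 101. This is the CRC / FCS.

101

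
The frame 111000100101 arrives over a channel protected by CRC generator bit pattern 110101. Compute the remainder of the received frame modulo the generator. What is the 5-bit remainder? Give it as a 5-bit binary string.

00000

Modulo-2 division of 111000100101 by 110101:
  pos 0: 111000 XOR 110101 = 001101
  pos 2: 110110 XOR 110101 = 000011
  pos 6: 110101 XOR 110101 = 000000
Remainder = 00000 (zero — the frame passes the CRC check).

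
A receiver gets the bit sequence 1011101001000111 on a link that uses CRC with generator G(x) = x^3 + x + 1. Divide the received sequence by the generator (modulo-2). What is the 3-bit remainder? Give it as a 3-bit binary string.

000

Modulo-2 division of 1011101001000111 by 1011:
  pos 0: 1011 XOR 1011 = 0000
  pos 4: 1010 XOR 1011 = 0001
  pos 7: 1010 XOR 1011 = 0001
  pos 10: 1001 XOR 1011 = 0010
  pos 12: 1011 XOR 1011 = 0000
Remainder = 000 (zero — the frame passes the CRC check).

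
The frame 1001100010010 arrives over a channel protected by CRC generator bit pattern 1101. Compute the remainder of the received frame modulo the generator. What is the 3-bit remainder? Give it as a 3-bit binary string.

000

Modulo-2 division of 1001100010010 by 1101:
  pos 0: 1001 XOR 1101 = 0100
  pos 1: 1001 XOR 1101 = 0100
  pos 2: 1000 XOR 1101 = 0101
  pos 3: 1010 XOR 1101 = 0111
  pos 4: 1110 XOR 1101 = 0011
  pos 6: 1110 XOR 1101 = 0011
  pos 8: 1101 XOR 1101 = 0000
Remainder = 000 (zero — the frame passes the CRC check).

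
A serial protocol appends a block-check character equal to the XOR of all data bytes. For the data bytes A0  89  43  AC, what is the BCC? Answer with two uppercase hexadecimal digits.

C6

XOR the bytes together:
  start with 0xA0
  0xA0 ⊕ 0x89 = 0x29
  0x29 ⊕ 0x43 = 0x6A
  0x6A ⊕ 0xAC = 0xC6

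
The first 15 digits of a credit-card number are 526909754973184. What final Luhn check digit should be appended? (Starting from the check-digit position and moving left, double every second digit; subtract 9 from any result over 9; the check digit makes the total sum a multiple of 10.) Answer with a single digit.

Partial digits right→left: 4 8 1 3 7 9 4 5 7 9 0 9 6 2 5
Double every second digit counting from the check-digit position (so the 1st, 3rd, 5th, ... of the partial from the right).
  doubled (with −9 where >9): 8 2 5 8 5 0 3 1 → sum 32
  kept as-is: 8 3 9 5 9 9 2 → sum 45
Total = 32 + 45 = 77.
Check digit = (10 − (77 mod 10)) mod 10 = 3.

3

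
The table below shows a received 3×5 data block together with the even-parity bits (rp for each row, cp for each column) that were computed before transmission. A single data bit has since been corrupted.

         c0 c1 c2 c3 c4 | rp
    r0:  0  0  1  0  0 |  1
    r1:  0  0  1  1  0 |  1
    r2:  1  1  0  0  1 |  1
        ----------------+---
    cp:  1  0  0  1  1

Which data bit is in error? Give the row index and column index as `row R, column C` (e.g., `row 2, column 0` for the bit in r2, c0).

Recompute each row's even parity and compare to rp:
  r0: data parity 1, sent rp 1 → ok
  r1: data parity 0, sent rp 1 → mismatch
  r2: data parity 1, sent rp 1 → ok
Recompute each column's even parity and compare to cp:
  c0: data parity 1, sent cp 1 → ok
  c1: data parity 1, sent cp 0 → mismatch
  c2: data parity 0, sent cp 0 → ok
  c3: data parity 1, sent cp 1 → ok
  c4: data parity 1, sent cp 1 → ok
Exactly one row (r1) and one column (c1) fail → the flipped bit is at their intersection.

row 1, column 1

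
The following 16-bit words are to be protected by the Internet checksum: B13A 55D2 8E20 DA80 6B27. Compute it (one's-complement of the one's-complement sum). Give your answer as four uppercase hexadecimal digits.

One's-complement addition (fold any carry out of bit 15 back into bit 0):
  0xB13A + 0x55D2 = 0x1070C → wrap carry → 0x070D
  0x070D + 0x8E20 = 0x0952D
  0x952D + 0xDA80 = 0x16FAD → wrap carry → 0x6FAE
  0x6FAE + 0x6B27 = 0x0DAD5
One's-complement sum = 0xDAD5.
Checksum = ~0xDAD5 & 0xFFFF = 0x252A.

252A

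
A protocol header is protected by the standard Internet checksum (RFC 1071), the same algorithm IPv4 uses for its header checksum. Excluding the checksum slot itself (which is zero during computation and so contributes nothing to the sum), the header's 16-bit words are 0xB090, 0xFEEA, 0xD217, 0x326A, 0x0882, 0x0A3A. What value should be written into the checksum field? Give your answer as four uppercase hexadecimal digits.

One's-complement addition (fold any carry out of bit 15 back into bit 0):
  0xB090 + 0xFEEA = 0x1AF7A → wrap carry → 0xAF7B
  0xAF7B + 0xD217 = 0x18192 → wrap carry → 0x8193
  0x8193 + 0x326A = 0x0B3FD
  0xB3FD + 0x0882 = 0x0BC7F
  0xBC7F + 0x0A3A = 0x0C6B9
One's-complement sum = 0xC6B9.
Checksum = ~0xC6B9 & 0xFFFF = 0x3946.

3946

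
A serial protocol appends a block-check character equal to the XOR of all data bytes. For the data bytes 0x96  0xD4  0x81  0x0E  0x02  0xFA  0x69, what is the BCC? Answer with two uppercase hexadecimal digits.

5C

XOR the bytes together:
  start with 0x96
  0x96 ⊕ 0xD4 = 0x42
  0x42 ⊕ 0x81 = 0xC3
  0xC3 ⊕ 0x0E = 0xCD
  0xCD ⊕ 0x02 = 0xCF
  0xCF ⊕ 0xFA = 0x35
  0x35 ⊕ 0x69 = 0x5C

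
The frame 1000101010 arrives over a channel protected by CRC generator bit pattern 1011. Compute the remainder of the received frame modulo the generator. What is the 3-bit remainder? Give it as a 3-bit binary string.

Modulo-2 division of 1000101010 by 1011:
  pos 0: 1000 XOR 1011 = 0011
  pos 2: 1110 XOR 1011 = 0101
  pos 3: 1011 XOR 1011 = 0000
Remainder = 010 (nonzero — an error is detected).

010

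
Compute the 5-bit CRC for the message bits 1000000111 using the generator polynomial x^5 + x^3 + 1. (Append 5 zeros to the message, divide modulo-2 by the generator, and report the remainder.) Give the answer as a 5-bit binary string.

Append 5 zeros: 100000011100000. Divide by 101001 (XOR where the leading bit is 1):
  pos 0: 100000 XOR 101001 = 001001
  pos 2: 100101 XOR 101001 = 001100
  pos 4: 110011 XOR 101001 = 011010
  pos 5: 110100 XOR 101001 = 011101
  pos 6: 111010 XOR 101001 = 010011
  pos 7: 100110 XOR 101001 = 001111
  pos 9: 111100 XOR 101001 = 010101
Remainder (last 5 bits) = 10101. This is the CRC / FCS.

10101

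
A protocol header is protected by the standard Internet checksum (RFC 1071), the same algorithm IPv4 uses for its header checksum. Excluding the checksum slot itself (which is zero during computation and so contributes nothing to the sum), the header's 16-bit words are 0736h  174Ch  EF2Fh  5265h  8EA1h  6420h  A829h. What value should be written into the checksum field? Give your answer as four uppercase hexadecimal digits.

04FD

One's-complement addition (fold any carry out of bit 15 back into bit 0):
  0x0736 + 0x174C = 0x01E82
  0x1E82 + 0xEF2F = 0x10DB1 → wrap carry → 0x0DB2
  0x0DB2 + 0x5265 = 0x06017
  0x6017 + 0x8EA1 = 0x0EEB8
  0xEEB8 + 0x6420 = 0x152D8 → wrap carry → 0x52D9
  0x52D9 + 0xA829 = 0x0FB02
One's-complement sum = 0xFB02.
Checksum = ~0xFB02 & 0xFFFF = 0x04FD.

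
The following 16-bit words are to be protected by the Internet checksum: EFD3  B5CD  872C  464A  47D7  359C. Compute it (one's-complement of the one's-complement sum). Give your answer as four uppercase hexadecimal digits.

One's-complement addition (fold any carry out of bit 15 back into bit 0):
  0xEFD3 + 0xB5CD = 0x1A5A0 → wrap carry → 0xA5A1
  0xA5A1 + 0x872C = 0x12CCD → wrap carry → 0x2CCE
  0x2CCE + 0x464A = 0x07318
  0x7318 + 0x47D7 = 0x0BAEF
  0xBAEF + 0x359C = 0x0F08B
One's-complement sum = 0xF08B.
Checksum = ~0xF08B & 0xFFFF = 0x0F74.

0F74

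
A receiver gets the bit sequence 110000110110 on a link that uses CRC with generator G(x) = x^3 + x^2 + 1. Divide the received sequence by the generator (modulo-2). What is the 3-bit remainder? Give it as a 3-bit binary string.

000

Modulo-2 division of 110000110110 by 1101:
  pos 0: 1100 XOR 1101 = 0001
  pos 3: 1001 XOR 1101 = 0100
  pos 4: 1001 XOR 1101 = 0100
  pos 5: 1000 XOR 1101 = 0101
  pos 6: 1011 XOR 1101 = 0110
  pos 7: 1101 XOR 1101 = 0000
Remainder = 000 (zero — the frame passes the CRC check).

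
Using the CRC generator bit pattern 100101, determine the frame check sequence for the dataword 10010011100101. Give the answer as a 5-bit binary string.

10101

Append 5 zeros: 1001001110010100000. Divide by 100101 (XOR where the leading bit is 1):
  pos 0: 100100 XOR 100101 = 000001
  pos 5: 111100 XOR 100101 = 011001
  pos 6: 110011 XOR 100101 = 010110
  pos 7: 101100 XOR 100101 = 001001
  pos 9: 100110 XOR 100101 = 000011
  pos 13: 110000 XOR 100101 = 010101
Remainder (last 5 bits) = 10101. This is the CRC / FCS.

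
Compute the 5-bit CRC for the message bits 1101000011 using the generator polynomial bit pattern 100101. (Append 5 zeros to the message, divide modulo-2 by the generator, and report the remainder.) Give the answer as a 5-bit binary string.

Append 5 zeros: 110100001100000. Divide by 100101 (XOR where the leading bit is 1):
  pos 0: 110100 XOR 100101 = 010001
  pos 1: 100010 XOR 100101 = 000111
  pos 4: 111011 XOR 100101 = 011110
  pos 5: 111100 XOR 100101 = 011001
  pos 6: 110010 XOR 100101 = 010111
  pos 7: 101110 XOR 100101 = 001011
  pos 9: 101100 XOR 100101 = 001001
Remainder (last 5 bits) = 01001. This is the CRC / FCS.

01001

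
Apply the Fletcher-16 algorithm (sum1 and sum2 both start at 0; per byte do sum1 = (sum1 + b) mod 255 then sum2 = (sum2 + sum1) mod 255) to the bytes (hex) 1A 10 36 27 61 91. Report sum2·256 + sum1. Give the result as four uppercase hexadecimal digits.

8F7A

Running sums (mod 255):
  after byte 0 (1A): sum1=26, sum2=26
  after byte 1 (10): sum1=42, sum2=68
  after byte 2 (36): sum1=96, sum2=164
  after byte 3 (27): sum1=135, sum2=44
  after byte 4 (61): sum1=232, sum2=21
  after byte 5 (91): sum1=122, sum2=143
Checksum = sum2·256 + sum1 = 143·256 + 122 = 36730 = 0x8F7A.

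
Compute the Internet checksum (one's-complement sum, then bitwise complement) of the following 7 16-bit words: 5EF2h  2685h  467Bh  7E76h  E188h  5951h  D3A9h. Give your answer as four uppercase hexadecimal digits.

One's-complement addition (fold any carry out of bit 15 back into bit 0):
  0x5EF2 + 0x2685 = 0x08577
  0x8577 + 0x467B = 0x0CBF2
  0xCBF2 + 0x7E76 = 0x14A68 → wrap carry → 0x4A69
  0x4A69 + 0xE188 = 0x12BF1 → wrap carry → 0x2BF2
  0x2BF2 + 0x5951 = 0x08543
  0x8543 + 0xD3A9 = 0x158EC → wrap carry → 0x58ED
One's-complement sum = 0x58ED.
Checksum = ~0x58ED & 0xFFFF = 0xA712.

A712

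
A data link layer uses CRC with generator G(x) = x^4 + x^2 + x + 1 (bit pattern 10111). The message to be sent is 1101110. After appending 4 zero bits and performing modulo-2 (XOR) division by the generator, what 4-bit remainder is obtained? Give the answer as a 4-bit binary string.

Append 4 zeros: 11011100000. Divide by 10111 (XOR where the leading bit is 1):
  pos 0: 11011 XOR 10111 = 01100
  pos 1: 11001 XOR 10111 = 01110
  pos 2: 11100 XOR 10111 = 01011
  pos 3: 10110 XOR 10111 = 00001
Remainder (last 4 bits) = 1000. This is the CRC / FCS.

1000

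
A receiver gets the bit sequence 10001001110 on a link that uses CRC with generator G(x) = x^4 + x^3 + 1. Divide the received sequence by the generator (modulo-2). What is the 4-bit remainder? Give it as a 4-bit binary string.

Modulo-2 division of 10001001110 by 11001:
  pos 0: 10001 XOR 11001 = 01000
  pos 1: 10000 XOR 11001 = 01001
  pos 2: 10010 XOR 11001 = 01011
  pos 3: 10111 XOR 11001 = 01110
  pos 4: 11101 XOR 11001 = 00100
  pos 6: 10010 XOR 11001 = 01011
Remainder = 1011 (nonzero — an error is detected).

1011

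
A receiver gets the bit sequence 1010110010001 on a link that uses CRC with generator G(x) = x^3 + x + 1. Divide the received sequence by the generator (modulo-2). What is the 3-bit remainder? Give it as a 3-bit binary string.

Modulo-2 division of 1010110010001 by 1011:
  pos 0: 1010 XOR 1011 = 0001
  pos 3: 1110 XOR 1011 = 0101
  pos 4: 1010 XOR 1011 = 0001
  pos 7: 1100 XOR 1011 = 0111
  pos 8: 1110 XOR 1011 = 0101
  pos 9: 1011 XOR 1011 = 0000
Remainder = 000 (zero — the frame passes the CRC check).

000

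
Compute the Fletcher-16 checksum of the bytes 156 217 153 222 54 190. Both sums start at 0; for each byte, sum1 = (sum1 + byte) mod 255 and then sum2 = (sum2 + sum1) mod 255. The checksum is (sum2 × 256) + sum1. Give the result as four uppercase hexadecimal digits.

Running sums (mod 255):
  after byte 0 (156): sum1=156, sum2=156
  after byte 1 (217): sum1=118, sum2=19
  after byte 2 (153): sum1=16, sum2=35
  after byte 3 (222): sum1=238, sum2=18
  after byte 4 (54): sum1=37, sum2=55
  after byte 5 (190): sum1=227, sum2=27
Checksum = sum2·256 + sum1 = 27·256 + 227 = 7139 = 0x1BE3.

1BE3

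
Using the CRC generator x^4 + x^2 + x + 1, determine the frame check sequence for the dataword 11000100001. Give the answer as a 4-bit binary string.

1001

Append 4 zeros: 110001000010000. Divide by 10111 (XOR where the leading bit is 1):
  pos 0: 11000 XOR 10111 = 01111
  pos 1: 11111 XOR 10111 = 01000
  pos 2: 10000 XOR 10111 = 00111
  pos 4: 11100 XOR 10111 = 01011
  pos 5: 10110 XOR 10111 = 00001
  pos 9: 11000 XOR 10111 = 01111
  pos 10: 11110 XOR 10111 = 01001
Remainder (last 4 bits) = 1001. This is the CRC / FCS.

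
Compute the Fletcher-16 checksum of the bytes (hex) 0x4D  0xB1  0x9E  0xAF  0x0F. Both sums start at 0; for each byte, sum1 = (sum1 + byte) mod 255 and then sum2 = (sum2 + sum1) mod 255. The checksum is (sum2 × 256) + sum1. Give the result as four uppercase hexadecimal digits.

Running sums (mod 255):
  after byte 0 (0x4D): sum1=77, sum2=77
  after byte 1 (0xB1): sum1=254, sum2=76
  after byte 2 (0x9E): sum1=157, sum2=233
  after byte 3 (0xAF): sum1=77, sum2=55
  after byte 4 (0x0F): sum1=92, sum2=147
Checksum = sum2·256 + sum1 = 147·256 + 92 = 37724 = 0x935C.

935C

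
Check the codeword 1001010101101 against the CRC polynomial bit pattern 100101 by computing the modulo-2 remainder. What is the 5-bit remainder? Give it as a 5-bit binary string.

01000

Modulo-2 division of 1001010101101 by 100101:
  pos 0: 100101 XOR 100101 = 000000
  pos 7: 101101 XOR 100101 = 001000
Remainder = 01000 (nonzero — an error is detected).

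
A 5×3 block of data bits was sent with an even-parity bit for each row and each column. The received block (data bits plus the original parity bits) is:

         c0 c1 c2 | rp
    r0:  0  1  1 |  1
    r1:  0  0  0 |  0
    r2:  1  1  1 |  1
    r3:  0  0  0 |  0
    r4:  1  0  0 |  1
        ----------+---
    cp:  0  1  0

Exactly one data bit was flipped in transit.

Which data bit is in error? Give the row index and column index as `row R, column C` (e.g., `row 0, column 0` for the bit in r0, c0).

row 0, column 1

Recompute each row's even parity and compare to rp:
  r0: data parity 0, sent rp 1 → mismatch
  r1: data parity 0, sent rp 0 → ok
  r2: data parity 1, sent rp 1 → ok
  r3: data parity 0, sent rp 0 → ok
  r4: data parity 1, sent rp 1 → ok
Recompute each column's even parity and compare to cp:
  c0: data parity 0, sent cp 0 → ok
  c1: data parity 0, sent cp 1 → mismatch
  c2: data parity 0, sent cp 0 → ok
Exactly one row (r0) and one column (c1) fail → the flipped bit is at their intersection.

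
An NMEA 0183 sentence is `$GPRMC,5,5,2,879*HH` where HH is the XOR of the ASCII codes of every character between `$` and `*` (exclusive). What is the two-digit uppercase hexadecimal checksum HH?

XOR the ASCII codes of the payload characters:
  'G' = 0x47 → acc = 0x47
  'P' = 0x50 → acc = 0x17
  'R' = 0x52 → acc = 0x45
  'M' = 0x4D → acc = 0x08
  'C' = 0x43 → acc = 0x4B
  ',' = 0x2C → acc = 0x67
  '5' = 0x35 → acc = 0x52
  ',' = 0x2C → acc = 0x7E
  '5' = 0x35 → acc = 0x4B
  ',' = 0x2C → acc = 0x67
  '2' = 0x32 → acc = 0x55
  ',' = 0x2C → acc = 0x79
  '8' = 0x38 → acc = 0x41
  '7' = 0x37 → acc = 0x76
  '9' = 0x39 → acc = 0x4F
Checksum = 0x4F.

4F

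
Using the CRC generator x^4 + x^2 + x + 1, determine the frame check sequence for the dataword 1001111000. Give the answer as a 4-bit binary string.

0100

Append 4 zeros: 10011110000000. Divide by 10111 (XOR where the leading bit is 1):
  pos 0: 10011 XOR 10111 = 00100
  pos 2: 10011 XOR 10111 = 00100
  pos 4: 10000 XOR 10111 = 00111
  pos 6: 11100 XOR 10111 = 01011
  pos 7: 10110 XOR 10111 = 00001
Remainder (last 4 bits) = 0100. This is the CRC / FCS.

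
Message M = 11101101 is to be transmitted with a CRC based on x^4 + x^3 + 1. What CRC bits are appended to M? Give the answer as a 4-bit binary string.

Append 4 zeros: 111011010000. Divide by 11001 (XOR where the leading bit is 1):
  pos 0: 11101 XOR 11001 = 00100
  pos 2: 10010 XOR 11001 = 01011
  pos 3: 10111 XOR 11001 = 01110
  pos 4: 11100 XOR 11001 = 00101
  pos 6: 10100 XOR 11001 = 01101
  pos 7: 11010 XOR 11001 = 00011
Remainder (last 4 bits) = 0011. This is the CRC / FCS.

0011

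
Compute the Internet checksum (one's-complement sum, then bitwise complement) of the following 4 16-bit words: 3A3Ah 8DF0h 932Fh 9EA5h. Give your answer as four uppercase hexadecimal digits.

One's-complement addition (fold any carry out of bit 15 back into bit 0):
  0x3A3A + 0x8DF0 = 0x0C82A
  0xC82A + 0x932F = 0x15B59 → wrap carry → 0x5B5A
  0x5B5A + 0x9EA5 = 0x0F9FF
One's-complement sum = 0xF9FF.
Checksum = ~0xF9FF & 0xFFFF = 0x0600.

0600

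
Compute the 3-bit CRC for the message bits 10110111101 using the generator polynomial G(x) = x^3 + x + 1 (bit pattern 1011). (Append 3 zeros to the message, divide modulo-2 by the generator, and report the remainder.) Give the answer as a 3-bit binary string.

010

Append 3 zeros: 10110111101000. Divide by 1011 (XOR where the leading bit is 1):
  pos 0: 1011 XOR 1011 = 0000
  pos 5: 1111 XOR 1011 = 0100
  pos 6: 1000 XOR 1011 = 0011
  pos 8: 1110 XOR 1011 = 0101
  pos 9: 1010 XOR 1011 = 0001
Remainder (last 3 bits) = 010. This is the CRC / FCS.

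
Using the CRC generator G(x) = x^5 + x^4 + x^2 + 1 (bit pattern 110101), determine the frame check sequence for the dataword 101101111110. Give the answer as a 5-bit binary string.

Append 5 zeros: 10110111111000000. Divide by 110101 (XOR where the leading bit is 1):
  pos 0: 101101 XOR 110101 = 011000
  pos 1: 110001 XOR 110101 = 000100
  pos 4: 100111 XOR 110101 = 010010
  pos 5: 100101 XOR 110101 = 010000
  pos 6: 100000 XOR 110101 = 010101
  pos 7: 101010 XOR 110101 = 011111
  pos 8: 111110 XOR 110101 = 001011
  pos 10: 101100 XOR 110101 = 011001
  pos 11: 110010 XOR 110101 = 000111
Remainder (last 5 bits) = 00111. This is the CRC / FCS.

00111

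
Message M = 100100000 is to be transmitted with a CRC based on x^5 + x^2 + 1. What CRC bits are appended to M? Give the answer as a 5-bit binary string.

01101

Append 5 zeros: 10010000000000. Divide by 100101 (XOR where the leading bit is 1):
  pos 0: 100100 XOR 100101 = 000001
  pos 5: 100000 XOR 100101 = 000101
  pos 8: 101000 XOR 100101 = 001101
Remainder (last 5 bits) = 01101. This is the CRC / FCS.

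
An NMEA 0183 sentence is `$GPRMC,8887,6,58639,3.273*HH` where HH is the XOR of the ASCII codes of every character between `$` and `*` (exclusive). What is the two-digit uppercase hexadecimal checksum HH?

68

XOR the ASCII codes of the payload characters:
  'G' = 0x47 → acc = 0x47
  'P' = 0x50 → acc = 0x17
  'R' = 0x52 → acc = 0x45
  'M' = 0x4D → acc = 0x08
  'C' = 0x43 → acc = 0x4B
  ',' = 0x2C → acc = 0x67
  '8' = 0x38 → acc = 0x5F
  '8' = 0x38 → acc = 0x67
  '8' = 0x38 → acc = 0x5F
  '7' = 0x37 → acc = 0x68
  ',' = 0x2C → acc = 0x44
  '6' = 0x36 → acc = 0x72
  ',' = 0x2C → acc = 0x5E
  '5' = 0x35 → acc = 0x6B
  '8' = 0x38 → acc = 0x53
  '6' = 0x36 → acc = 0x65
  '3' = 0x33 → acc = 0x56
  '9' = 0x39 → acc = 0x6F
  ',' = 0x2C → acc = 0x43
  '3' = 0x33 → acc = 0x70
  '.' = 0x2E → acc = 0x5E
  '2' = 0x32 → acc = 0x6C
  '7' = 0x37 → acc = 0x5B
  '3' = 0x33 → acc = 0x68
Checksum = 0x68.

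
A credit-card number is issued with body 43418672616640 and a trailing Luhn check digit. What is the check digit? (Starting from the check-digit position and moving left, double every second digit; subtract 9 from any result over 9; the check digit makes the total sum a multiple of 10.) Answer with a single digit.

Partial digits right→left: 0 4 6 6 1 6 2 7 6 8 1 4 3 4
Double every second digit counting from the check-digit position (so the 1st, 3rd, 5th, ... of the partial from the right).
  doubled (with −9 where >9): 0 3 2 4 3 2 6 → sum 20
  kept as-is: 4 6 6 7 8 4 4 → sum 39
Total = 20 + 39 = 59.
Check digit = (10 − (59 mod 10)) mod 10 = 1.

1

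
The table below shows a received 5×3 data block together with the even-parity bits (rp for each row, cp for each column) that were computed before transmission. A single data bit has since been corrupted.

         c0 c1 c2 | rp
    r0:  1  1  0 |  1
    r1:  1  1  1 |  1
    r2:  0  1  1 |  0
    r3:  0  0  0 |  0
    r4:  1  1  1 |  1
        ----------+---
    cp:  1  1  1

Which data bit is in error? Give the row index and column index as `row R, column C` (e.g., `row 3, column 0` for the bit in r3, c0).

Recompute each row's even parity and compare to rp:
  r0: data parity 0, sent rp 1 → mismatch
  r1: data parity 1, sent rp 1 → ok
  r2: data parity 0, sent rp 0 → ok
  r3: data parity 0, sent rp 0 → ok
  r4: data parity 1, sent rp 1 → ok
Recompute each column's even parity and compare to cp:
  c0: data parity 1, sent cp 1 → ok
  c1: data parity 0, sent cp 1 → mismatch
  c2: data parity 1, sent cp 1 → ok
Exactly one row (r0) and one column (c1) fail → the flipped bit is at their intersection.

row 0, column 1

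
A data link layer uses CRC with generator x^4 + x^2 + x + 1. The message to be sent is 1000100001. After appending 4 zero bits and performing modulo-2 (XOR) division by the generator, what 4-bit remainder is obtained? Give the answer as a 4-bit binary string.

Append 4 zeros: 10001000010000. Divide by 10111 (XOR where the leading bit is 1):
  pos 0: 10001 XOR 10111 = 00110
  pos 2: 11000 XOR 10111 = 01111
  pos 3: 11110 XOR 10111 = 01001
  pos 4: 10010 XOR 10111 = 00101
  pos 6: 10110 XOR 10111 = 00001
Remainder (last 4 bits) = 1000. This is the CRC / FCS.

1000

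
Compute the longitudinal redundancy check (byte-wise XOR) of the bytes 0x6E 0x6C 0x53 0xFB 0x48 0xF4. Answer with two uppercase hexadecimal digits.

16

XOR the bytes together:
  start with 0x6E
  0x6E ⊕ 0x6C = 0x02
  0x02 ⊕ 0x53 = 0x51
  0x51 ⊕ 0xFB = 0xAA
  0xAA ⊕ 0x48 = 0xE2
  0xE2 ⊕ 0xF4 = 0x16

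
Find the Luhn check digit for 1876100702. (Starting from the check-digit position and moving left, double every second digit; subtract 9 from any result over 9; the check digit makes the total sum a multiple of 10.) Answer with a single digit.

2

Partial digits right→left: 2 0 7 0 0 1 6 7 8 1
Double every second digit counting from the check-digit position (so the 1st, 3rd, 5th, ... of the partial from the right).
  doubled (with −9 where >9): 4 5 0 3 7 → sum 19
  kept as-is: 0 0 1 7 1 → sum 9
Total = 19 + 9 = 28.
Check digit = (10 − (28 mod 10)) mod 10 = 2.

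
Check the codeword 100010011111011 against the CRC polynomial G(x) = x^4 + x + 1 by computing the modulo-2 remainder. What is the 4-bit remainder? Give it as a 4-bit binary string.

0111

Modulo-2 division of 100010011111011 by 10011:
  pos 0: 10001 XOR 10011 = 00010
  pos 3: 10001 XOR 10011 = 00010
  pos 6: 10111 XOR 10011 = 00100
  pos 8: 10010 XOR 10011 = 00001
Remainder = 0111 (nonzero — an error is detected).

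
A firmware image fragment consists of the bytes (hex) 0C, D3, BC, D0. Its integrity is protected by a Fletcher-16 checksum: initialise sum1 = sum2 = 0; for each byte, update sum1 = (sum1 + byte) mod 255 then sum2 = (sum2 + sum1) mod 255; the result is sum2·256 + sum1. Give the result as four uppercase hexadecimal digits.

Running sums (mod 255):
  after byte 0 (0C): sum1=12, sum2=12
  after byte 1 (D3): sum1=223, sum2=235
  after byte 2 (BC): sum1=156, sum2=136
  after byte 3 (D0): sum1=109, sum2=245
Checksum = sum2·256 + sum1 = 245·256 + 109 = 62829 = 0xF56D.

F56D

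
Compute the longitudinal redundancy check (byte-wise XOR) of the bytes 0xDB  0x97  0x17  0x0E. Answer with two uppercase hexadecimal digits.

XOR the bytes together:
  start with 0xDB
  0xDB ⊕ 0x97 = 0x4C
  0x4C ⊕ 0x17 = 0x5B
  0x5B ⊕ 0x0E = 0x55

55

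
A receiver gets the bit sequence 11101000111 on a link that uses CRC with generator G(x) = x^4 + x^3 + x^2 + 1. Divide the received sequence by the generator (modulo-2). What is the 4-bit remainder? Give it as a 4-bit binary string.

Modulo-2 division of 11101000111 by 11101:
  pos 0: 11101 XOR 11101 = 00000
Remainder = 0111 (nonzero — an error is detected).

0111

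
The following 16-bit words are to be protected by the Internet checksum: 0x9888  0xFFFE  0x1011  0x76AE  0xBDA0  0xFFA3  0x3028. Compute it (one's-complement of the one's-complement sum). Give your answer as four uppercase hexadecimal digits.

One's-complement addition (fold any carry out of bit 15 back into bit 0):
  0x9888 + 0xFFFE = 0x19886 → wrap carry → 0x9887
  0x9887 + 0x1011 = 0x0A898
  0xA898 + 0x76AE = 0x11F46 → wrap carry → 0x1F47
  0x1F47 + 0xBDA0 = 0x0DCE7
  0xDCE7 + 0xFFA3 = 0x1DC8A → wrap carry → 0xDC8B
  0xDC8B + 0x3028 = 0x10CB3 → wrap carry → 0x0CB4
One's-complement sum = 0x0CB4.
Checksum = ~0x0CB4 & 0xFFFF = 0xF34B.

F34B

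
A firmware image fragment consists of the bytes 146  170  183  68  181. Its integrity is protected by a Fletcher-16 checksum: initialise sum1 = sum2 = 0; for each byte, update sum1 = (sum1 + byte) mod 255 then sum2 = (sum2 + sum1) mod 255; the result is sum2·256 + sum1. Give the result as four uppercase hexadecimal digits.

Running sums (mod 255):
  after byte 0 (146): sum1=146, sum2=146
  after byte 1 (170): sum1=61, sum2=207
  after byte 2 (183): sum1=244, sum2=196
  after byte 3 (68): sum1=57, sum2=253
  after byte 4 (181): sum1=238, sum2=236
Checksum = sum2·256 + sum1 = 236·256 + 238 = 60654 = 0xECEE.

ECEE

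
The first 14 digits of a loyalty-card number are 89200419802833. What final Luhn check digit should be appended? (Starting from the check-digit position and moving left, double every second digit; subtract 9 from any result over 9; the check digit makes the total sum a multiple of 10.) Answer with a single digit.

Partial digits right→left: 3 3 8 2 0 8 9 1 4 0 0 2 9 8
Double every second digit counting from the check-digit position (so the 1st, 3rd, 5th, ... of the partial from the right).
  doubled (with −9 where >9): 6 7 0 9 8 0 9 → sum 39
  kept as-is: 3 2 8 1 0 2 8 → sum 24
Total = 39 + 24 = 63.
Check digit = (10 − (63 mod 10)) mod 10 = 7.

7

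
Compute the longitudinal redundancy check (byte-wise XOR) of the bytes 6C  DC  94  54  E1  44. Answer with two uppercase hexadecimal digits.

D5

XOR the bytes together:
  start with 0x6C
  0x6C ⊕ 0xDC = 0xB0
  0xB0 ⊕ 0x94 = 0x24
  0x24 ⊕ 0x54 = 0x70
  0x70 ⊕ 0xE1 = 0x91
  0x91 ⊕ 0x44 = 0xD5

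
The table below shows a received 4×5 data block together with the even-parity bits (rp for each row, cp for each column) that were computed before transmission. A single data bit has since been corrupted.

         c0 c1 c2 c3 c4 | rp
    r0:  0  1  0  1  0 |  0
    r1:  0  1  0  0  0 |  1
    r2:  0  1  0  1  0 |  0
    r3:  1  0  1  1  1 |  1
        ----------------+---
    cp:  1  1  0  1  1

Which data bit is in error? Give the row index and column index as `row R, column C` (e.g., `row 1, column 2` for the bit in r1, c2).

row 3, column 2

Recompute each row's even parity and compare to rp:
  r0: data parity 0, sent rp 0 → ok
  r1: data parity 1, sent rp 1 → ok
  r2: data parity 0, sent rp 0 → ok
  r3: data parity 0, sent rp 1 → mismatch
Recompute each column's even parity and compare to cp:
  c0: data parity 1, sent cp 1 → ok
  c1: data parity 1, sent cp 1 → ok
  c2: data parity 1, sent cp 0 → mismatch
  c3: data parity 1, sent cp 1 → ok
  c4: data parity 1, sent cp 1 → ok
Exactly one row (r3) and one column (c2) fail → the flipped bit is at their intersection.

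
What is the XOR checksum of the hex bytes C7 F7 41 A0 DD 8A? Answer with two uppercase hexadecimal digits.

86

XOR the bytes together:
  start with 0xC7
  0xC7 ⊕ 0xF7 = 0x30
  0x30 ⊕ 0x41 = 0x71
  0x71 ⊕ 0xA0 = 0xD1
  0xD1 ⊕ 0xDD = 0x0C
  0x0C ⊕ 0x8A = 0x86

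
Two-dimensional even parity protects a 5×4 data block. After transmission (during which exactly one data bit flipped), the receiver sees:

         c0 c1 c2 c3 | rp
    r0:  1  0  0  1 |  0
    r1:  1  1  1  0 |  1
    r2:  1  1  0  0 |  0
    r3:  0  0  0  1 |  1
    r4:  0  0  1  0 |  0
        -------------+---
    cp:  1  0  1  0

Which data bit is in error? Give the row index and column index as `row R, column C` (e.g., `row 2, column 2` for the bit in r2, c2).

row 4, column 2

Recompute each row's even parity and compare to rp:
  r0: data parity 0, sent rp 0 → ok
  r1: data parity 1, sent rp 1 → ok
  r2: data parity 0, sent rp 0 → ok
  r3: data parity 1, sent rp 1 → ok
  r4: data parity 1, sent rp 0 → mismatch
Recompute each column's even parity and compare to cp:
  c0: data parity 1, sent cp 1 → ok
  c1: data parity 0, sent cp 0 → ok
  c2: data parity 0, sent cp 1 → mismatch
  c3: data parity 0, sent cp 0 → ok
Exactly one row (r4) and one column (c2) fail → the flipped bit is at their intersection.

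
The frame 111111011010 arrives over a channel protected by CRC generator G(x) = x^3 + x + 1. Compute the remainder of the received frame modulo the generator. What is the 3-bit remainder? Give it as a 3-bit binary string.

000

Modulo-2 division of 111111011010 by 1011:
  pos 0: 1111 XOR 1011 = 0100
  pos 1: 1001 XOR 1011 = 0010
  pos 3: 1010 XOR 1011 = 0001
  pos 6: 1110 XOR 1011 = 0101
  pos 7: 1011 XOR 1011 = 0000
Remainder = 000 (zero — the frame passes the CRC check).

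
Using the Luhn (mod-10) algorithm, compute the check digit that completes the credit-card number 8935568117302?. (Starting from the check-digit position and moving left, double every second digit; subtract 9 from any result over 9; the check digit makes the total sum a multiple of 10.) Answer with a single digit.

Partial digits right→left: 2 0 3 7 1 1 8 6 5 5 3 9 8
Double every second digit counting from the check-digit position (so the 1st, 3rd, 5th, ... of the partial from the right).
  doubled (with −9 where >9): 4 6 2 7 1 6 7 → sum 33
  kept as-is: 0 7 1 6 5 9 → sum 28
Total = 33 + 28 = 61.
Check digit = (10 − (61 mod 10)) mod 10 = 9.

9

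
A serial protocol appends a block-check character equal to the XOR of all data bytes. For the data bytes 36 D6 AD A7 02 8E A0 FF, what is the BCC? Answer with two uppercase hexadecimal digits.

XOR the bytes together:
  start with 0x36
  0x36 ⊕ 0xD6 = 0xE0
  0xE0 ⊕ 0xAD = 0x4D
  0x4D ⊕ 0xA7 = 0xEA
  0xEA ⊕ 0x02 = 0xE8
  0xE8 ⊕ 0x8E = 0x66
  0x66 ⊕ 0xA0 = 0xC6
  0xC6 ⊕ 0xFF = 0x39

39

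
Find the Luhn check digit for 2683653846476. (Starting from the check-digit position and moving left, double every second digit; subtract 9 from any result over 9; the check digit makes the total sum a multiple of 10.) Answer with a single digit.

6

Partial digits right→left: 6 7 4 6 4 8 3 5 6 3 8 6 2
Double every second digit counting from the check-digit position (so the 1st, 3rd, 5th, ... of the partial from the right).
  doubled (with −9 where >9): 3 8 8 6 3 7 4 → sum 39
  kept as-is: 7 6 8 5 3 6 → sum 35
Total = 39 + 35 = 74.
Check digit = (10 − (74 mod 10)) mod 10 = 6.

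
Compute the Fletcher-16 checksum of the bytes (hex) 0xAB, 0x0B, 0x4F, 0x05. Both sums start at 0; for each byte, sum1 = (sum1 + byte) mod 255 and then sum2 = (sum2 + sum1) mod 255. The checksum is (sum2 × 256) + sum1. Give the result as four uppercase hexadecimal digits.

Running sums (mod 255):
  after byte 0 (0xAB): sum1=171, sum2=171
  after byte 1 (0x0B): sum1=182, sum2=98
  after byte 2 (0x4F): sum1=6, sum2=104
  after byte 3 (0x05): sum1=11, sum2=115
Checksum = sum2·256 + sum1 = 115·256 + 11 = 29451 = 0x730B.

730B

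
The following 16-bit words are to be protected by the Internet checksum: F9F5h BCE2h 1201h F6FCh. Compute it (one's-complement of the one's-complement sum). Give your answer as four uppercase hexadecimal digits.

One's-complement addition (fold any carry out of bit 15 back into bit 0):
  0xF9F5 + 0xBCE2 = 0x1B6D7 → wrap carry → 0xB6D8
  0xB6D8 + 0x1201 = 0x0C8D9
  0xC8D9 + 0xF6FC = 0x1BFD5 → wrap carry → 0xBFD6
One's-complement sum = 0xBFD6.
Checksum = ~0xBFD6 & 0xFFFF = 0x4029.

4029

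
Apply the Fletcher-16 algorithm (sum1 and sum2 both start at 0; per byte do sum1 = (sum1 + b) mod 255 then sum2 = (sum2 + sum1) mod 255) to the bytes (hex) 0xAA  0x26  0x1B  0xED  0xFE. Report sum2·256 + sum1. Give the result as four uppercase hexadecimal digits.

1AD8

Running sums (mod 255):
  after byte 0 (0xAA): sum1=170, sum2=170
  after byte 1 (0x26): sum1=208, sum2=123
  after byte 2 (0x1B): sum1=235, sum2=103
  after byte 3 (0xED): sum1=217, sum2=65
  after byte 4 (0xFE): sum1=216, sum2=26
Checksum = sum2·256 + sum1 = 26·256 + 216 = 6872 = 0x1AD8.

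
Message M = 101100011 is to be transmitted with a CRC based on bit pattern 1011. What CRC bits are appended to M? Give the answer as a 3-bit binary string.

101

Append 3 zeros: 101100011000. Divide by 1011 (XOR where the leading bit is 1):
  pos 0: 1011 XOR 1011 = 0000
  pos 7: 1100 XOR 1011 = 0111
  pos 8: 1110 XOR 1011 = 0101
Remainder (last 3 bits) = 101. This is the CRC / FCS.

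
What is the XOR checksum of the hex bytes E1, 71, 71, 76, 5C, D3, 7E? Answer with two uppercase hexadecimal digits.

66

XOR the bytes together:
  start with 0xE1
  0xE1 ⊕ 0x71 = 0x90
  0x90 ⊕ 0x71 = 0xE1
  0xE1 ⊕ 0x76 = 0x97
  0x97 ⊕ 0x5C = 0xCB
  0xCB ⊕ 0xD3 = 0x18
  0x18 ⊕ 0x7E = 0x66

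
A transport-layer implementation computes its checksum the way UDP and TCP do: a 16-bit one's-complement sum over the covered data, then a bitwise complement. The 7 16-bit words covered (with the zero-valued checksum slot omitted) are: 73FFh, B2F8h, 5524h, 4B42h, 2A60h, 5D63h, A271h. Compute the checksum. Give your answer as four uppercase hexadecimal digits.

One's-complement addition (fold any carry out of bit 15 back into bit 0):
  0x73FF + 0xB2F8 = 0x126F7 → wrap carry → 0x26F8
  0x26F8 + 0x5524 = 0x07C1C
  0x7C1C + 0x4B42 = 0x0C75E
  0xC75E + 0x2A60 = 0x0F1BE
  0xF1BE + 0x5D63 = 0x14F21 → wrap carry → 0x4F22
  0x4F22 + 0xA271 = 0x0F193
One's-complement sum = 0xF193.
Checksum = ~0xF193 & 0xFFFF = 0x0E6C.

0E6C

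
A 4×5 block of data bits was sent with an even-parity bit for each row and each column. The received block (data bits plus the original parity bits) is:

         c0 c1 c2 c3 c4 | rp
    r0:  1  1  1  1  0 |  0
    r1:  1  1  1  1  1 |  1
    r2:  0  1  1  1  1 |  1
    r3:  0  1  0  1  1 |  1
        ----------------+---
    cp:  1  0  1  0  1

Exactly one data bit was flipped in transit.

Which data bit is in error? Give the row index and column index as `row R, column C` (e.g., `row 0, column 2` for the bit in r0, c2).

Recompute each row's even parity and compare to rp:
  r0: data parity 0, sent rp 0 → ok
  r1: data parity 1, sent rp 1 → ok
  r2: data parity 0, sent rp 1 → mismatch
  r3: data parity 1, sent rp 1 → ok
Recompute each column's even parity and compare to cp:
  c0: data parity 0, sent cp 1 → mismatch
  c1: data parity 0, sent cp 0 → ok
  c2: data parity 1, sent cp 1 → ok
  c3: data parity 0, sent cp 0 → ok
  c4: data parity 1, sent cp 1 → ok
Exactly one row (r2) and one column (c0) fail → the flipped bit is at their intersection.

row 2, column 0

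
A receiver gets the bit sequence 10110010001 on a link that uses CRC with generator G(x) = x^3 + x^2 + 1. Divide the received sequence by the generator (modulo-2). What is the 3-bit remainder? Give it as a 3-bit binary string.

000

Modulo-2 division of 10110010001 by 1101:
  pos 0: 1011 XOR 1101 = 0110
  pos 1: 1100 XOR 1101 = 0001
  pos 4: 1010 XOR 1101 = 0111
  pos 5: 1110 XOR 1101 = 0011
  pos 7: 1101 XOR 1101 = 0000
Remainder = 000 (zero — the frame passes the CRC check).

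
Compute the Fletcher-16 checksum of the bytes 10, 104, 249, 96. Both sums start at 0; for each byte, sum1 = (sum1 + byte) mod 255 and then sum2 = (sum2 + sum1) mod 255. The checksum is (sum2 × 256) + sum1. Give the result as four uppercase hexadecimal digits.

B5CC

Running sums (mod 255):
  after byte 0 (10): sum1=10, sum2=10
  after byte 1 (104): sum1=114, sum2=124
  after byte 2 (249): sum1=108, sum2=232
  after byte 3 (96): sum1=204, sum2=181
Checksum = sum2·256 + sum1 = 181·256 + 204 = 46540 = 0xB5CC.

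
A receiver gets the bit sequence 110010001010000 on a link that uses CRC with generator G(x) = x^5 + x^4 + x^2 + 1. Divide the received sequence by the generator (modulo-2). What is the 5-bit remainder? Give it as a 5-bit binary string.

11111

Modulo-2 division of 110010001010000 by 110101:
  pos 0: 110010 XOR 110101 = 000111
  pos 3: 111001 XOR 110101 = 001100
  pos 5: 110001 XOR 110101 = 000100
  pos 8: 100000 XOR 110101 = 010101
  pos 9: 101010 XOR 110101 = 011111
Remainder = 11111 (nonzero — an error is detected).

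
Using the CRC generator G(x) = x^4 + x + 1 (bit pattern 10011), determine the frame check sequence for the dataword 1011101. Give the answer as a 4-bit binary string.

0110

Append 4 zeros: 10111010000. Divide by 10011 (XOR where the leading bit is 1):
  pos 0: 10111 XOR 10011 = 00100
  pos 2: 10001 XOR 10011 = 00010
  pos 5: 10000 XOR 10011 = 00011
Remainder (last 4 bits) = 0110. This is the CRC / FCS.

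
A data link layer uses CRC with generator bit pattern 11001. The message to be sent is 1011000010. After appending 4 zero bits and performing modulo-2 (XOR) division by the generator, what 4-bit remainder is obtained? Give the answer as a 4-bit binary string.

Append 4 zeros: 10110000100000. Divide by 11001 (XOR where the leading bit is 1):
  pos 0: 10110 XOR 11001 = 01111
  pos 1: 11110 XOR 11001 = 00111
  pos 3: 11100 XOR 11001 = 00101
  pos 5: 10110 XOR 11001 = 01111
  pos 6: 11110 XOR 11001 = 00111
  pos 8: 11100 XOR 11001 = 00101
Remainder (last 4 bits) = 1010. This is the CRC / FCS.

1010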